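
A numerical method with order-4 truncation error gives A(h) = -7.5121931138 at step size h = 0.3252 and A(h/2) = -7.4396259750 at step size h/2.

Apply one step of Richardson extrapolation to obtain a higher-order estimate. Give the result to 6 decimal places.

Error is O(h^4); halving h shrinks it by 2^4 = 16.
Weighted: (-119.0340156000) − (-7.5121931138) = -111.5218224862
Divide by 2^4 − 1 = 15.
So the Richardson estimate is -7.4347881657.
Shift from A(h/2): +0.0048378093.

-7.434788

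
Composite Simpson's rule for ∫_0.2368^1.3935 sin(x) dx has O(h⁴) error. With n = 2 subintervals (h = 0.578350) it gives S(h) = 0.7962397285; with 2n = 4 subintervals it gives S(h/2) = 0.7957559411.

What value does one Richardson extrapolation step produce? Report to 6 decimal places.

0.795724

Method order is 4; weight 2^4 = 16.
16·0.7957559411 − 0.7962397285 = 11.9358553291
(16·0.7957559411 − 0.7962397285)/(16 − 1) = 0.7957236886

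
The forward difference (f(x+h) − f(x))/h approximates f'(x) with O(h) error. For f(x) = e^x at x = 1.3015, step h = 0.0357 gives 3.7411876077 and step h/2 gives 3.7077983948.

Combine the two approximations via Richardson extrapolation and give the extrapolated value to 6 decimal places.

r = 1: numerator weight 2, denominator 1.
2*3.7077983948 − 3.7411876077 = 3.6744091819
Denominator 2 − 1 = 1.
Extrapolated: 3.6744091819 / 1 = 3.6744091819
Correction |R − A(h/2)| = 3.339e-02; gap |A(h/2) − A(h)| = 3.339e-02.

3.674409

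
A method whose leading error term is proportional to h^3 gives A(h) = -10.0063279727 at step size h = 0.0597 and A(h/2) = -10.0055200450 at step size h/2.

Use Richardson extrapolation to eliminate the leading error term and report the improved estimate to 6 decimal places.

Error is O(h^3); halving h shrinks it by 2^3 = 8.
2^3·A(h/2) = -80.0441603600; minus A(h) gives -70.0378323873.
Divide by 2^3 − 1 = 7.
(8·(-10.0055200450) − (-10.0063279727))/(8 − 1) = -10.0054046268
Correction |R − A(h/2)| = 1.154e-04; gap |A(h/2) − A(h)| = 8.079e-04.

-10.005405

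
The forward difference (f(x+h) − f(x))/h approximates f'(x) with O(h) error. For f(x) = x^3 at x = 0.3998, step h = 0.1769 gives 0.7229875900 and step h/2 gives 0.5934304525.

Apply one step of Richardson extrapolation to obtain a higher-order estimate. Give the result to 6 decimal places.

The method has order 1: 2^1 = 2.
Top: 2(0.5934304525) − (0.7229875900) = 0.4638733150
0.4638733150 ÷ 1 = 0.4638733150
Gap between inputs: 1.296e-01; correction applied: −0.1295571375.

0.463873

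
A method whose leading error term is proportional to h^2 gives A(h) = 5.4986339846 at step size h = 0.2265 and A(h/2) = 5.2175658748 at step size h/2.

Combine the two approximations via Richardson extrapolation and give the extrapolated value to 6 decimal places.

5.123877

With r = 2 the leading error scales as h^2, so the weight is 2^2 = 4.
A(h/2) − A(h) = 5.2175658748 − 5.4986339846 = -0.2810681098
Divide by 2^2 − 1 = 3: (-0.2810681098)/3 = -0.0936893699
R = A(h/2) + (A(h/2) − A(h))/3 = 5.2175658748 − 0.0936893699 = 5.1238765049
Gap between inputs: 2.811e-01; correction applied: −0.0936893699.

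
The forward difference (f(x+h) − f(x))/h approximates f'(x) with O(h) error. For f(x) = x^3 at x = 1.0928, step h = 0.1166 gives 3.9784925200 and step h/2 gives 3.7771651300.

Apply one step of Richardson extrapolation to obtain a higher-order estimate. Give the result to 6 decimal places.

3.575838

r = 1: numerator weight 2, denominator 1.
Weighted: 7.5543302600 − 3.9784925200 = 3.5758377400
3.5758377400 ÷ 1 = 3.5758377400
Shift from A(h/2): −0.2013273900.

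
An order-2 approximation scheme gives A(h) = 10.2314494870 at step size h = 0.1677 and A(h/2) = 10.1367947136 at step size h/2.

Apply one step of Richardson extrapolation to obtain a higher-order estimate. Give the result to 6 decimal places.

Order 2 gives 2^r = 4 and 2^r − 1 = 3.
4·10.1367947136 − 10.2314494870 = 30.3157293674
Denominator 4 − 1 = 3.
30.3157293674 ÷ 3 = 10.1052431225
Correction |R − A(h/2)| = 3.155e-02; gap |A(h/2) − A(h)| = 9.465e-02.

10.105243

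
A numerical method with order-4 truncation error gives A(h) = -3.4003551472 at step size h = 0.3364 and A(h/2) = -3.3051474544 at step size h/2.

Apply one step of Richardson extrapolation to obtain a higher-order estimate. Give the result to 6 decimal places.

-3.298800

r = 4, so 2^r = 16.
Top: 16(-3.3051474544) − (-3.4003551472) = -49.4820041232
(-49.4820041232) ÷ 15 = -3.2988002749
Gap between inputs: 9.521e-02; correction applied: +0.0063471795.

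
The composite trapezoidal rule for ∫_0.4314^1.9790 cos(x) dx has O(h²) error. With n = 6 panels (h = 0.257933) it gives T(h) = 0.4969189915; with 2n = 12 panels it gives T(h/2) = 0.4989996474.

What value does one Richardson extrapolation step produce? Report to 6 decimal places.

0.499693

Order 2 gives 2^r = 4 and 2^r − 1 = 3.
4×0.4989996474 − 0.4969189915 = 1.4990795981
(4×0.4989996474 − 0.4969189915)/(4 − 1) = 0.4996931994
Shift from A(h/2): +0.0006935520.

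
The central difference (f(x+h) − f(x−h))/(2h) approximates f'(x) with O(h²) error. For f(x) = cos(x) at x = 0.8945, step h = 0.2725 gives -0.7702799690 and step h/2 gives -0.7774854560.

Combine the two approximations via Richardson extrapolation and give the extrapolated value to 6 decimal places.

r = 2: numerator weight 4, denominator 3.
4×(-0.7774854560) − (-0.7702799690) = -2.3396618550
Denominator 4 − 1 = 3.
(4×(-0.7774854560) − (-0.7702799690))/(4 − 1) = -0.7798872850

-0.779887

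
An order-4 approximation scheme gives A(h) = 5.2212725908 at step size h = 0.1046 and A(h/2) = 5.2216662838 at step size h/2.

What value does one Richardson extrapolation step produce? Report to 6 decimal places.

5.221693

Method order is 4; weight 2^4 = 16.
Numerator 16 × A(h/2) − A(h) = 16 × 5.2216662838 − 5.2212725908 = 78.3253879500
(16 × 5.2216662838 − 5.2212725908)/(16 − 1) = 5.2216925300
Shift from A(h/2): +0.0000262462.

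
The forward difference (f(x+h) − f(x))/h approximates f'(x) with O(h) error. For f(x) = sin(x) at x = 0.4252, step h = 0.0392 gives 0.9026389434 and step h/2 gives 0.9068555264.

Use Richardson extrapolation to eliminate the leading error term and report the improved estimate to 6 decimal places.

0.911072

Error is O(h^1); halving h shrinks it by 2^1 = 2.
2^1 × A(h/2) = 1.8137110528; minus A(h) gives 0.9110721094.
Extrapolated: 0.9110721094 / 1 = 0.9110721094
Correction |R − A(h/2)| = 4.217e-03; gap |A(h/2) − A(h)| = 4.217e-03.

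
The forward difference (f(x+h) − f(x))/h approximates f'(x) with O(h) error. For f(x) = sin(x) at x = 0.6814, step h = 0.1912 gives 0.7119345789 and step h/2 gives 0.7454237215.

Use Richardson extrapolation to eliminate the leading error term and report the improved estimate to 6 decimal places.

Method order is 1; weight 2^1 = 2.
2·0.7454237215 − 0.7119345789 = 0.7789128641
Extrapolated: 0.7789128641 / 1 = 0.7789128641
Shift from A(h/2): +0.0334891426.

0.778913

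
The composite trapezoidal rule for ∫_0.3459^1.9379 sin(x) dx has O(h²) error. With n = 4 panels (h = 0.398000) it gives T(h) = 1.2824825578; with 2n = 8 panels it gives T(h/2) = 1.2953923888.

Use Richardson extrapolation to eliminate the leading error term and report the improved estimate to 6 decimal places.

Error is O(h^2); halving h shrinks it by 2^2 = 4.
4×1.2953923888 − 1.2824825578 = 3.8990869974
R = 3.8990869974/3 = 1.2996956658
Gap between inputs: 1.291e-02; correction applied: +0.0043032770.

1.299696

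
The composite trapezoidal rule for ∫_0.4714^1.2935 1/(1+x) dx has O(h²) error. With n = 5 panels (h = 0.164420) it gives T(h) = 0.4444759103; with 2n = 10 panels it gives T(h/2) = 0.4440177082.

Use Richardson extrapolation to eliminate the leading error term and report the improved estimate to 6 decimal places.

Order 2 gives 2^r = 4 and 2^r − 1 = 3.
Top: 4(0.4440177082) − (0.4444759103) = 1.3315949225
R = 1.3315949225/3 = 0.4438649742
Shift from A(h/2): −0.0001527340.

0.443865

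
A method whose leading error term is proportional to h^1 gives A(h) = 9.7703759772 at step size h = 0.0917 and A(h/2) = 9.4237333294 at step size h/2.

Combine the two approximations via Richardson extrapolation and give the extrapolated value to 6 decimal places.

r = 1: numerator weight 2, denominator 1.
Numerator 2×A(h/2) − A(h) = 2×9.4237333294 − 9.7703759772 = 9.0770906816
Divide by 2^1 − 1 = 1.
(2×9.4237333294 − 9.7703759772)/(2 − 1) = 9.0770906816
Correction |R − A(h/2)| = 3.466e-01; gap |A(h/2) − A(h)| = 3.466e-01.

9.077091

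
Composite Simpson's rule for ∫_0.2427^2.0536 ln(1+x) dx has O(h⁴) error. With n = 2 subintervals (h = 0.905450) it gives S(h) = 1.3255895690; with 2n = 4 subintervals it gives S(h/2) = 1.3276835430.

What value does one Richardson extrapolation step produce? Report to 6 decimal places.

1.327823

Leading term ∝ h^4; use weight 16 = 2^4.
2^4*A(h/2) = 21.2429366880; minus A(h) gives 19.9173471190.
Extrapolated: 19.9173471190 / 15 = 1.3278231413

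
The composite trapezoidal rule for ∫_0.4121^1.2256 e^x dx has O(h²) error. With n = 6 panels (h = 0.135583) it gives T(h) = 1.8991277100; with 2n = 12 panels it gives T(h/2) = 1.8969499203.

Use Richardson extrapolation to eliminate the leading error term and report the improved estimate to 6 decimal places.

1.896224

r = 2, so 2^r = 4.
4 × 1.8969499203 = 7.5877996812; subtract 1.8991277100 → 5.6886719712
Divide by 2^2 − 1 = 3.
Extrapolated: 5.6886719712 / 3 = 1.8962239904
Shift from A(h/2): −0.0007259299.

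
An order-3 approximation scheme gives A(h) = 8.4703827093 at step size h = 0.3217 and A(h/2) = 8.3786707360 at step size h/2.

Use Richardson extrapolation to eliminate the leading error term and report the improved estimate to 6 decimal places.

8.365569

r = 3: numerator weight 8, denominator 7.
Top: 8(8.3786707360) − (8.4703827093) = 58.5589831787
58.5589831787 ÷ 7 = 8.3655690255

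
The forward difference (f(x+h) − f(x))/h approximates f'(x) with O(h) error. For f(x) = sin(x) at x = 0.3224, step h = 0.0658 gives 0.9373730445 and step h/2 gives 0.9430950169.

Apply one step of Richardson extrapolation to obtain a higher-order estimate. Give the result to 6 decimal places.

0.948817

Leading term ∝ h^1; use weight 2 = 2^1.
2*0.9430950169 = 1.8861900338; subtract 0.9373730445 → 0.9488169893
Denominator 2 − 1 = 1.
Result: 0.9488169893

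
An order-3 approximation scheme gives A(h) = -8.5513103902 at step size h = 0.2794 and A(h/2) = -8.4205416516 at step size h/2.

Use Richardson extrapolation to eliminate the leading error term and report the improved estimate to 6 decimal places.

-8.401860

Leading term ∝ h^3; use weight 8 = 2^3.
8×(-8.4205416516) = -67.3643332128; (-67.3643332128) − (-8.5513103902) = -58.8130228226
R = (-58.8130228226)/7 = -8.4018604032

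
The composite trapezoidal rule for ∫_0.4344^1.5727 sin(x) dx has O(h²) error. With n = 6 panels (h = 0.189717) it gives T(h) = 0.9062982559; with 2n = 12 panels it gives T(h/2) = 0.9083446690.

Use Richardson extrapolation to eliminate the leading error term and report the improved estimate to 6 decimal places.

The method has order 2: 2^2 = 4.
4 × 0.9083446690 − 0.9062982559 = 2.7270804201
Divide by 2^2 − 1 = 3.
(4 × 0.9083446690 − 0.9062982559)/(4 − 1) = 0.9090268067

0.909027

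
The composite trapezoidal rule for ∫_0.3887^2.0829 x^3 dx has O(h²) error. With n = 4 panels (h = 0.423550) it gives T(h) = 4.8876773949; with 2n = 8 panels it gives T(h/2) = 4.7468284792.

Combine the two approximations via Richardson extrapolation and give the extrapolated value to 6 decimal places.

r = 2: numerator weight 4, denominator 3.
Weighted: 18.9873139168 − 4.8876773949 = 14.0996365219
Denominator 4 − 1 = 3.
(4·4.7468284792 − 4.8876773949)/(4 − 1) = 4.6998788406

4.699879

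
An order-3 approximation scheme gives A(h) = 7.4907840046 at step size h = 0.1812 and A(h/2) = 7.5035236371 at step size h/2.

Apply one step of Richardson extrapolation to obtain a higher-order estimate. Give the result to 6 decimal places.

7.505344

r = 3, so 2^r = 8.
Numerator 8·A(h/2) − A(h) = 8·7.5035236371 − 7.4907840046 = 52.5374050922
R = 52.5374050922/7 = 7.5053435846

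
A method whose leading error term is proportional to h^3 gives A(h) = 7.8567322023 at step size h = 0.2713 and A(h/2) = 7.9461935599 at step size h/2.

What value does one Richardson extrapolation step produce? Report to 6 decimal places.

r = 3: numerator weight 8, denominator 7.
Top: 8(7.9461935599) − (7.8567322023) = 55.7128162769
R = 55.7128162769/7 = 7.9589737538

7.958974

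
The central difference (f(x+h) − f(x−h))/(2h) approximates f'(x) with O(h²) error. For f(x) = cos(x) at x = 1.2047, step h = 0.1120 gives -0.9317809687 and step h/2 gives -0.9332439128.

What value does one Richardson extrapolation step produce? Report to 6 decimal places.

r = 2: numerator weight 4, denominator 3.
4*(-0.9332439128) − (-0.9317809687) = -2.8011946825
(4*(-0.9332439128) − (-0.9317809687))/(4 − 1) = -0.9337315608

-0.933732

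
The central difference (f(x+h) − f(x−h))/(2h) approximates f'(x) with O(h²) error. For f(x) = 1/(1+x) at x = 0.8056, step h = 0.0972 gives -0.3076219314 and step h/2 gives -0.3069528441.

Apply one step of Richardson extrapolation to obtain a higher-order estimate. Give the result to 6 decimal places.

-0.306730

Method order is 2; weight 2^2 = 4.
Weighted: (-1.2278113764) − (-0.3076219314) = -0.9201894450
Divide by 2^2 − 1 = 3.
Extrapolated: (-0.9201894450) / 3 = -0.3067298150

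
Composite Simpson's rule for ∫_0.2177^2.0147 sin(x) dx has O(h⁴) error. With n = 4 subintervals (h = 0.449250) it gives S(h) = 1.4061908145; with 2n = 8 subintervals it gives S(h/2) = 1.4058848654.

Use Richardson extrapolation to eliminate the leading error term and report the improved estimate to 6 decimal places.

1.405864

Leading term ∝ h^4; use weight 16 = 2^4.
16*1.4058848654 = 22.4941578464; subtract 1.4061908145 → 21.0879670319
Denominator 16 − 1 = 15.
Result: 1.4058644688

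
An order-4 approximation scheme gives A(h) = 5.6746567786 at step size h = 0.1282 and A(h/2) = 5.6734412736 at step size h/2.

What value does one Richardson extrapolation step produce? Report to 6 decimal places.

5.673360

Method order is 4; weight 2^4 = 16.
2^4*A(h/2) = 90.7750603776; minus A(h) gives 85.1004035990.
Extrapolated: 85.1004035990 / 15 = 5.6733602399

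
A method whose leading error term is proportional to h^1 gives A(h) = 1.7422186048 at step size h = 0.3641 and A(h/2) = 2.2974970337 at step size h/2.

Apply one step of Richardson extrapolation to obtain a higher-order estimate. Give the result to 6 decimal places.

2.852775

Method order is 1; weight 2^1 = 2.
2*2.2974970337 − 1.7422186048 = 2.8527754626
Extrapolated: 2.8527754626 / 1 = 2.8527754626
Correction |R − A(h/2)| = 5.553e-01; gap |A(h/2) − A(h)| = 5.553e-01.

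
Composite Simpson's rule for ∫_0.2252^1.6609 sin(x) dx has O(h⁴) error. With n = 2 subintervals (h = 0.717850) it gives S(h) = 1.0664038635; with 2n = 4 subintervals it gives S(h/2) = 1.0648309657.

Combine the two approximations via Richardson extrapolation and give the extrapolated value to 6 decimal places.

r = 4, so 2^r = 16.
Numerator 16 × A(h/2) − A(h) = 16 × 1.0648309657 − 1.0664038635 = 15.9708915877
Extrapolated: 15.9708915877 / 15 = 1.0647261058

1.064726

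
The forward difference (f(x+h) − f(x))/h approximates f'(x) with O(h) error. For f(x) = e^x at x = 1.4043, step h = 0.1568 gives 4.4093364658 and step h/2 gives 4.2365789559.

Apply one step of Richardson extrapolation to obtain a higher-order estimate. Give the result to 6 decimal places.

Order 1 gives 2^r = 2 and 2^r − 1 = 1.
Weighted: 8.4731579118 − 4.4093364658 = 4.0638214460
Divide by 2^1 − 1 = 1.
(2 × 4.2365789559 − 4.4093364658)/(2 − 1) = 4.0638214460
Gap between inputs: 1.728e-01; correction applied: −0.1727575099.

4.063821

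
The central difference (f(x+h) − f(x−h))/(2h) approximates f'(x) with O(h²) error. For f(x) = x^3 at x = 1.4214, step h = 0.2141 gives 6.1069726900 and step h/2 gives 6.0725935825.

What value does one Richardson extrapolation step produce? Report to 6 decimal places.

r = 2, so 2^r = 4.
4 × 6.0725935825 = 24.2903743300; 24.2903743300 − 6.1069726900 = 18.1834016400
Denominator 4 − 1 = 3.
18.1834016400 ÷ 3 = 6.0611338800

6.061134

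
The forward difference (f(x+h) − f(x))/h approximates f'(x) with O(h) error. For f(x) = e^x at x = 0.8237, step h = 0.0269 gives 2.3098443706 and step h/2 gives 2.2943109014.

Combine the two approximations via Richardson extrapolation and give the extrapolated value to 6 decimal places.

2.278777

The method has order 1: 2^1 = 2.
Numerator 2·A(h/2) − A(h) = 2·2.2943109014 − 2.3098443706 = 2.2787774322
Divide by 2^1 − 1 = 1.
So the Richardson estimate is 2.2787774322.
Correction |R − A(h/2)| = 1.553e-02; gap |A(h/2) − A(h)| = 1.553e-02.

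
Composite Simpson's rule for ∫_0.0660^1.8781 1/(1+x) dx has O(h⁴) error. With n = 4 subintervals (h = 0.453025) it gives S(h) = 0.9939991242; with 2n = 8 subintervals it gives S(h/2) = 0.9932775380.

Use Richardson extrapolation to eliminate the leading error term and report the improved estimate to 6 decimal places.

0.993229

Error is O(h^4); halving h shrinks it by 2^4 = 16.
Numerator 16×A(h/2) − A(h) = 16×0.9932775380 − 0.9939991242 = 14.8984414838
Extrapolated: 14.8984414838 / 15 = 0.9932294323
Shift from A(h/2): −0.0000481057.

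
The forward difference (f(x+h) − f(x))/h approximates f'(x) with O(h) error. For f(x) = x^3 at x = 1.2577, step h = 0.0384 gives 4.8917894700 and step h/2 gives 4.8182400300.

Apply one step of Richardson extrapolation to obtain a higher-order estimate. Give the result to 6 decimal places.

r = 1, so 2^r = 2.
Numerator 2 × A(h/2) − A(h) = 2 × 4.8182400300 − 4.8917894700 = 4.7446905900
Divide by 2^1 − 1 = 1.
R = 4.7446905900/1 = 4.7446905900

4.744691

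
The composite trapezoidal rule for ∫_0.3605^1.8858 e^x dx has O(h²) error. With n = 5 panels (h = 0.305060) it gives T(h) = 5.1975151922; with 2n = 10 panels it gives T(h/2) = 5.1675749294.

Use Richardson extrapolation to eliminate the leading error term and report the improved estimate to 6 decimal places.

The method has order 2: 2^2 = 4.
2^2*A(h/2) = 20.6702997176; minus A(h) gives 15.4727845254.
15.4727845254 ÷ 3 = 5.1575948418

5.157595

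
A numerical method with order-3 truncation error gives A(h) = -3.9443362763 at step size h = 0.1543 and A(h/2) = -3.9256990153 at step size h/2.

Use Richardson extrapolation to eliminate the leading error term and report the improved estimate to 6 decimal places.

r = 3, so 2^r = 8.
Top: 8(-3.9256990153) − (-3.9443362763) = -27.4612558461
Denominator 8 − 1 = 7.
(-27.4612558461) ÷ 7 = -3.9230365494

-3.923037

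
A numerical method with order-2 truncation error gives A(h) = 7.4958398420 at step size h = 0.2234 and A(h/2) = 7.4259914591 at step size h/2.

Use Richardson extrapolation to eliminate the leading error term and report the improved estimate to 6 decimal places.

7.402709

Error is O(h^2); halving h shrinks it by 2^2 = 4.
4·7.4259914591 − 7.4958398420 = 22.2081259944
Denominator 4 − 1 = 3.
(4·7.4259914591 − 7.4958398420)/(4 − 1) = 7.4027086648
Correction |R − A(h/2)| = 2.328e-02; gap |A(h/2) − A(h)| = 6.985e-02.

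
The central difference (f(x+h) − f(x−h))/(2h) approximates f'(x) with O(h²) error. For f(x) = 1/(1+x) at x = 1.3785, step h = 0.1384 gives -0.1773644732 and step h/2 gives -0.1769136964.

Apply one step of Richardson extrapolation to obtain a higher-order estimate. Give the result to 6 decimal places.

Order 2 gives 2^r = 4 and 2^r − 1 = 3.
Top: 4(-0.1769136964) − (-0.1773644732) = -0.5302903124
Extrapolated: (-0.5302903124) / 3 = -0.1767634375
Correction |R − A(h/2)| = 1.503e-04; gap |A(h/2) − A(h)| = 4.508e-04.

-0.176763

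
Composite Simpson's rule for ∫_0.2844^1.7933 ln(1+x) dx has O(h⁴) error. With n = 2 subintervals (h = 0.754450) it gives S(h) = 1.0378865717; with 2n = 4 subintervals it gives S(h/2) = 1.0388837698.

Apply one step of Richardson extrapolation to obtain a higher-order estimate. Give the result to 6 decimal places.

1.038950

Order 4 gives 2^r = 16 and 2^r − 1 = 15.
16×1.0388837698 − 1.0378865717 = 15.5842537451
15.5842537451 ÷ 15 = 1.0389502497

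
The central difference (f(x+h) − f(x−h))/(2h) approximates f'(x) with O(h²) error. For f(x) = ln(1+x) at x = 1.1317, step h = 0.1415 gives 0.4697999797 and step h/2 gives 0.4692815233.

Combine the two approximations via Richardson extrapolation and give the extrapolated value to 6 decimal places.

With r = 2 the leading error scales as h^2, so the weight is 2^2 = 4.
Top: 4(0.4692815233) − (0.4697999797) = 1.4073261135
Denominator 4 − 1 = 3.
So the Richardson estimate is 0.4691087045.

0.469109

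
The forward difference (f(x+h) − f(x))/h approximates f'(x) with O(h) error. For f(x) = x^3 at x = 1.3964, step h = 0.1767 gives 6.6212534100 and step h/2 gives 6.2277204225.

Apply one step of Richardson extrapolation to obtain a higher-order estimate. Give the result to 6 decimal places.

Method order is 1; weight 2^1 = 2.
2^1*A(h/2) = 12.4554408450; minus A(h) gives 5.8341874350.
Denominator 2 − 1 = 1.
(2*6.2277204225 − 6.6212534100)/(2 − 1) = 5.8341874350
Shift from A(h/2): −0.3935329875.

5.834187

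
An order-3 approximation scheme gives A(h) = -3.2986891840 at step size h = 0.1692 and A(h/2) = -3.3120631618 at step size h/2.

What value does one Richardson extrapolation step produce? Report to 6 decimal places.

r = 3, so 2^r = 8.
8·(-3.3120631618) = -26.4965052944; subtract (-3.2986891840) → -23.1978161104
Extrapolated: (-23.1978161104) / 7 = -3.3139737301

-3.313974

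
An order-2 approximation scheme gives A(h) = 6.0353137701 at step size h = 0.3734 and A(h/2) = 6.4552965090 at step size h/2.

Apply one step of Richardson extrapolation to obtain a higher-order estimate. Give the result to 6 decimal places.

The method has order 2: 2^2 = 4.
Difference of the inputs: 6.4552965090 − 6.0353137701 = 0.4199827389
Divide by 2^2 − 1 = 3: 0.4199827389/3 = 0.1399942463
R = 6.4552965090 + 0.1399942463 = 6.5952907553

6.595291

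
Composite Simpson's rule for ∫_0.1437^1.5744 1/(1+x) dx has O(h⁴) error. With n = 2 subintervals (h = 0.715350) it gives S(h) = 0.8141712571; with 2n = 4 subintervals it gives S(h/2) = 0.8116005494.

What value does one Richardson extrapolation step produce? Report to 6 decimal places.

The method has order 4: 2^4 = 16.
Top: 16(0.8116005494) − (0.8141712571) = 12.1714375333
Divide by 2^4 − 1 = 15.
So the Richardson estimate is 0.8114291689.

0.811429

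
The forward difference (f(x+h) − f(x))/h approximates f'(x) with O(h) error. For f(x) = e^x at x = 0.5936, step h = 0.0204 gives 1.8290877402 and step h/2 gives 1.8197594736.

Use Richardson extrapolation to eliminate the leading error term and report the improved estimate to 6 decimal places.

Order 1 gives 2^r = 2 and 2^r − 1 = 1.
Top: 2(1.8197594736) − (1.8290877402) = 1.8104312070
Denominator 2 − 1 = 1.
Result: 1.8104312070
Gap between inputs: 9.328e-03; correction applied: −0.0093282666.

1.810431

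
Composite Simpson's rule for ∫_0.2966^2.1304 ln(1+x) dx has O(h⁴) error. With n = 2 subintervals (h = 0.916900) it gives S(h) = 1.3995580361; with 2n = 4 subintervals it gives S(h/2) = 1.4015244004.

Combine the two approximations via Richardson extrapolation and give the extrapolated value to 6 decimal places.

Method order is 4; weight 2^4 = 16.
Weighted: 22.4243904064 − 1.3995580361 = 21.0248323703
Denominator 16 − 1 = 15.
So the Richardson estimate is 1.4016554914.

1.401655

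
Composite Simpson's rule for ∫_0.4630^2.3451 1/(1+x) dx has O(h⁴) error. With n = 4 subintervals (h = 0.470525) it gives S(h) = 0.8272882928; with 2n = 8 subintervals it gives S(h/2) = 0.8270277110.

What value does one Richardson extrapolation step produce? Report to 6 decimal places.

0.827010

Order 4 gives 2^r = 16 and 2^r − 1 = 15.
2^4 × A(h/2) = 13.2324433760; minus A(h) gives 12.4051550832.
Divide by 2^4 − 1 = 15.
Extrapolated: 12.4051550832 / 15 = 0.8270103389
Shift from A(h/2): −0.0000173721.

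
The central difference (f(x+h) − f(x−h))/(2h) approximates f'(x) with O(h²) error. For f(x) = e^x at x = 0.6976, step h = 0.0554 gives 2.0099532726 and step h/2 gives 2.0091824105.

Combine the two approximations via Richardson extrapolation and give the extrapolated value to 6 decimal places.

2.008925

With r = 2 the leading error scales as h^2, so the weight is 2^2 = 4.
Numerator 4*A(h/2) − A(h) = 4*2.0091824105 − 2.0099532726 = 6.0267763694
Denominator 4 − 1 = 3.
R = 6.0267763694/3 = 2.0089254565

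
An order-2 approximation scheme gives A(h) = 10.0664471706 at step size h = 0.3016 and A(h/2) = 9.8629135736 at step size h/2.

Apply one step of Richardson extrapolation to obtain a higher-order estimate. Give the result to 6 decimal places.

With r = 2 the leading error scales as h^2, so the weight is 2^2 = 4.
Top: 4(9.8629135736) − (10.0664471706) = 29.3852071238
Denominator 4 − 1 = 3.
R = 29.3852071238/3 = 9.7950690413
Shift from A(h/2): −0.0678445323.

9.795069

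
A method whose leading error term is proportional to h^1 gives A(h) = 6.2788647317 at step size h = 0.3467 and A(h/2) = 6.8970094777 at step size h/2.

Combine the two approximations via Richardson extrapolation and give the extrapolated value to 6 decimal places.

r = 1: numerator weight 2, denominator 1.
2^1*A(h/2) = 13.7940189554; minus A(h) gives 7.5151542237.
Extrapolated: 7.5151542237 / 1 = 7.5151542237

7.515154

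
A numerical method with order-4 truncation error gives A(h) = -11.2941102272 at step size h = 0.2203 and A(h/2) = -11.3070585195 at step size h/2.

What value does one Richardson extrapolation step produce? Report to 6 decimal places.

Leading term ∝ h^4; use weight 16 = 2^4.
Top: 16(-11.3070585195) − (-11.2941102272) = -169.6188260848
R = (-169.6188260848)/15 = -11.3079217390
Shift from A(h/2): −0.0008632195.

-11.307922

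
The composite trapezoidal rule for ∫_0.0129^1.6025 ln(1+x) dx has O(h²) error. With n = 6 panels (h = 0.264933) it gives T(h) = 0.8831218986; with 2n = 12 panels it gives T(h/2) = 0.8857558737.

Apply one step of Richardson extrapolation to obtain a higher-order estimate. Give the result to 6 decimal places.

0.886634

r = 2: numerator weight 4, denominator 3.
4·0.8857558737 = 3.5430234948; subtract 0.8831218986 → 2.6599015962
Denominator 4 − 1 = 3.
(4·0.8857558737 − 0.8831218986)/(4 − 1) = 0.8866338654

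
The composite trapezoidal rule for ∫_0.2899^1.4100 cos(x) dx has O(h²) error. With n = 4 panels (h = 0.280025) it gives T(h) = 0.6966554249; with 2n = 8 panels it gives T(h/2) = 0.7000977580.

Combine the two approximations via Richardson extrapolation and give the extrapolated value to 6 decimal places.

Method order is 2; weight 2^2 = 4.
4*0.7000977580 = 2.8003910320; 2.8003910320 − 0.6966554249 = 2.1037356071
Extrapolated: 2.1037356071 / 3 = 0.7012452024
Gap between inputs: 3.442e-03; correction applied: +0.0011474444.

0.701245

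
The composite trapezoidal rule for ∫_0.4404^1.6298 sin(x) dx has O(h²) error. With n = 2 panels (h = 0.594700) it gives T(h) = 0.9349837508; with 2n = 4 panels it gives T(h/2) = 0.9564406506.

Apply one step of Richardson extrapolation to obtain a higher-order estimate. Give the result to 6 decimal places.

0.963593

Error is O(h^2); halving h shrinks it by 2^2 = 4.
Top: 4(0.9564406506) − (0.9349837508) = 2.8907788516
R = 2.8907788516/3 = 0.9635929505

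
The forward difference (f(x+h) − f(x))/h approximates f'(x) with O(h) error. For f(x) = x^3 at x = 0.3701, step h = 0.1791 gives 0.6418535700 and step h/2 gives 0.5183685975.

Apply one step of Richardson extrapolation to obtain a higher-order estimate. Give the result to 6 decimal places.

The method has order 1: 2^1 = 2.
Numerator 2·A(h/2) − A(h) = 2·0.5183685975 − 0.6418535700 = 0.3948836250
Divide by 2^1 − 1 = 1.
Extrapolated: 0.3948836250 / 1 = 0.3948836250
Correction |R − A(h/2)| = 1.235e-01; gap |A(h/2) − A(h)| = 1.235e-01.

0.394884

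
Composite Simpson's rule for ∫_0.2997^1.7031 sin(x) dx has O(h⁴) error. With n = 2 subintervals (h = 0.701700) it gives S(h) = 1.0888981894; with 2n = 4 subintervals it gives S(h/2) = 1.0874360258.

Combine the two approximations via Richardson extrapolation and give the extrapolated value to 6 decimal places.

Error is O(h^4); halving h shrinks it by 2^4 = 16.
16×1.0874360258 − 1.0888981894 = 16.3100782234
R = 16.3100782234/15 = 1.0873385482

1.087339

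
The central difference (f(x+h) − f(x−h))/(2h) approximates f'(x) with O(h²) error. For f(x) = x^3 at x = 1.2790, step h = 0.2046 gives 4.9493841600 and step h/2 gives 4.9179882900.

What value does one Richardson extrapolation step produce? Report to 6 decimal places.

4.907523

r = 2: numerator weight 4, denominator 3.
4 × 4.9179882900 = 19.6719531600; 19.6719531600 − 4.9493841600 = 14.7225690000
Extrapolated: 14.7225690000 / 3 = 4.9075230000
Shift from A(h/2): −0.0104652900.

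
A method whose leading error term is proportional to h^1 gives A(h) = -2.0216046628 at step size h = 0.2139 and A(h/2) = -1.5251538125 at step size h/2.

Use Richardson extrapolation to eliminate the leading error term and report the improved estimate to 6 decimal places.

-1.028703

r = 1: numerator weight 2, denominator 1.
2·(-1.5251538125) = -3.0503076250; (-3.0503076250) − (-2.0216046628) = -1.0287029622
R = (-1.0287029622)/1 = -1.0287029622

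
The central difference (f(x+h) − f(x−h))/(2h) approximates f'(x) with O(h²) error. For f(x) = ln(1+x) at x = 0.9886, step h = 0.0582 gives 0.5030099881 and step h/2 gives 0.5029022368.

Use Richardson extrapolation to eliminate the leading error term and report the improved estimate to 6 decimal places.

0.502866

Order 2 gives 2^r = 4 and 2^r − 1 = 3.
4 × 0.5029022368 = 2.0116089472; 2.0116089472 − 0.5030099881 = 1.5085989591
Divide by 2^2 − 1 = 3.
Result: 0.5028663197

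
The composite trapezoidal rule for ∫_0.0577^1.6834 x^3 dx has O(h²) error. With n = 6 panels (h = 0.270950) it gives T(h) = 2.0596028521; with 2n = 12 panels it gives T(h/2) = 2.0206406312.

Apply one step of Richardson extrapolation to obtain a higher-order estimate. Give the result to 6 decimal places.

2.007653

Error is O(h^2); halving h shrinks it by 2^2 = 4.
Difference of the inputs: 2.0206406312 − 2.0596028521 = -0.0389622209
Correction (A(h/2) − A(h))/(4 − 1) = (-0.0389622209)/3 = -0.0129874070
R = 2.0206406312 − 0.0129874070 = 2.0076532242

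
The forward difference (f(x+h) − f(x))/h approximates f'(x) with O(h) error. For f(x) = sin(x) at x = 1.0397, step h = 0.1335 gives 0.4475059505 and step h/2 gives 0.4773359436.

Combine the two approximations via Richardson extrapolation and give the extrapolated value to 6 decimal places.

Order 1 gives 2^r = 2 and 2^r − 1 = 1.
2 × 0.4773359436 − 0.4475059505 = 0.5071659367
Extrapolated: 0.5071659367 / 1 = 0.5071659367
Correction |R − A(h/2)| = 2.983e-02; gap |A(h/2) − A(h)| = 2.983e-02.

0.507166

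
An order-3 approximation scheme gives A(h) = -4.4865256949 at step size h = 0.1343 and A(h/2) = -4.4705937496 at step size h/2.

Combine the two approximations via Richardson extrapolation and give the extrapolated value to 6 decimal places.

-4.468318

Error is O(h^3); halving h shrinks it by 2^3 = 8.
Weighted: (-35.7647499968) − (-4.4865256949) = -31.2782243019
Extrapolated: (-31.2782243019) / 7 = -4.4683177574
Shift from A(h/2): +0.0022759922.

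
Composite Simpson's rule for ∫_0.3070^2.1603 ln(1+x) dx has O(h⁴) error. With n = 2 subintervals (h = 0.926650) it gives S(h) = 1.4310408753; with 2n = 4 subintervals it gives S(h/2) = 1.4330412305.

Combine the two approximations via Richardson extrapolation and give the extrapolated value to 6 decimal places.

1.433175

r = 4: numerator weight 16, denominator 15.
2^4 × A(h/2) = 22.9286596880; minus A(h) gives 21.4976188127.
(16 × 1.4330412305 − 1.4310408753)/(16 − 1) = 1.4331745875
Gap between inputs: 2.000e-03; correction applied: +0.0001333570.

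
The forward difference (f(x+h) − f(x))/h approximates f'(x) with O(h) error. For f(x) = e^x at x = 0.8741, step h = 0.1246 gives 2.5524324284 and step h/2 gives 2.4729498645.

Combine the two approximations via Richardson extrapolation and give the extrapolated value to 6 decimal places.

r = 1: numerator weight 2, denominator 1.
2^1×A(h/2) = 4.9458997290; minus A(h) gives 2.3934673006.
Divide by 2^1 − 1 = 1.
(2×2.4729498645 − 2.5524324284)/(2 − 1) = 2.3934673006
Shift from A(h/2): −0.0794825639.

2.393467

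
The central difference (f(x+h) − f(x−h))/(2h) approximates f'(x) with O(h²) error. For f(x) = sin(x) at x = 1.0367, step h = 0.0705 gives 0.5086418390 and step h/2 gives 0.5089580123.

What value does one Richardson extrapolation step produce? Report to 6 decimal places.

Leading term ∝ h^2; use weight 4 = 2^2.
Weighted: 2.0358320492 − 0.5086418390 = 1.5271902102
Divide by 2^2 − 1 = 3.
So the Richardson estimate is 0.5090634034.
Gap between inputs: 3.162e-04; correction applied: +0.0001053911.

0.509063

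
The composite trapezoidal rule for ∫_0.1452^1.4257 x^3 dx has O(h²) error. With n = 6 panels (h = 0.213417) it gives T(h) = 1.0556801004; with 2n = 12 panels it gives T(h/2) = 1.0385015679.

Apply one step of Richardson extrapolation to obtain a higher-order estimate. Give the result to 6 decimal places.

The method has order 2: 2^2 = 4.
4·1.0385015679 = 4.1540062716; subtract 1.0556801004 → 3.0983261712
Denominator 4 − 1 = 3.
(4·1.0385015679 − 1.0556801004)/(4 − 1) = 1.0327753904

1.032775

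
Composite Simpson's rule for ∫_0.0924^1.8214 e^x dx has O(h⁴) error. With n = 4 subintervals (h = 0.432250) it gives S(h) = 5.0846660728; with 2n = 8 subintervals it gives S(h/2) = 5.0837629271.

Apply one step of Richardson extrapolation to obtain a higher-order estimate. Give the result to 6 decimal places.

5.083703

The method has order 4: 2^4 = 16.
16·5.0837629271 = 81.3402068336; 81.3402068336 − 5.0846660728 = 76.2555407608
Divide by 2^4 − 1 = 15.
(16·5.0837629271 − 5.0846660728)/(16 − 1) = 5.0837027174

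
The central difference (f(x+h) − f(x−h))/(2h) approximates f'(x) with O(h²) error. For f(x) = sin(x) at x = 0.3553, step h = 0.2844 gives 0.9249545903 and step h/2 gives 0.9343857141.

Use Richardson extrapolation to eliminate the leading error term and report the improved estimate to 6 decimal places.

0.937529

r = 2, so 2^r = 4.
4*0.9343857141 − 0.9249545903 = 2.8125882661
Divide by 2^2 − 1 = 3.
Result: 0.9375294220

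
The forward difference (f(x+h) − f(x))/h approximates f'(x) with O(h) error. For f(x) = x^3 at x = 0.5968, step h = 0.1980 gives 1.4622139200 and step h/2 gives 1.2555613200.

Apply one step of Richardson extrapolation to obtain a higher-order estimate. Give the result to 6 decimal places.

1.048909

With r = 1 the leading error scales as h^1, so the weight is 2^1 = 2.
2*1.2555613200 − 1.4622139200 = 1.0489087200
Denominator 2 − 1 = 1.
Result: 1.0489087200
Gap between inputs: 2.067e-01; correction applied: −0.2066526000.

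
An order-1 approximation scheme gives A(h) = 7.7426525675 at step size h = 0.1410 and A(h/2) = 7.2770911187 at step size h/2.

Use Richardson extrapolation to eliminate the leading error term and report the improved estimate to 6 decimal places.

Order 1 gives 2^r = 2 and 2^r − 1 = 1.
Top: 2(7.2770911187) − (7.7426525675) = 6.8115296699
(2*7.2770911187 − 7.7426525675)/(2 − 1) = 6.8115296699
Correction |R − A(h/2)| = 4.656e-01; gap |A(h/2) − A(h)| = 4.656e-01.

6.811530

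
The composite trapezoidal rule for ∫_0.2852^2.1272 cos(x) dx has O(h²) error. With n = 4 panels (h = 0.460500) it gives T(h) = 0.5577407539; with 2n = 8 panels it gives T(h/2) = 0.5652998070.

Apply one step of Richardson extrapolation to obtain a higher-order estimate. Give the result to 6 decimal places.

0.567819

Method order is 2; weight 2^2 = 4.
4·0.5652998070 = 2.2611992280; 2.2611992280 − 0.5577407539 = 1.7034584741
Divide by 2^2 − 1 = 3.
Extrapolated: 1.7034584741 / 3 = 0.5678194914
Correction |R − A(h/2)| = 2.520e-03; gap |A(h/2) − A(h)| = 7.559e-03.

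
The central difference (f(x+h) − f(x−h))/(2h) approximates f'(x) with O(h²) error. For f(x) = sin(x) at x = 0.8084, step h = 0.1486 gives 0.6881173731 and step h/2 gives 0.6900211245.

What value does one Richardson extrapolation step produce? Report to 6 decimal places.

Order 2 gives 2^r = 4 and 2^r − 1 = 3.
4·0.6900211245 − 0.6881173731 = 2.0719671249
(4·0.6900211245 − 0.6881173731)/(4 − 1) = 0.6906557083

0.690656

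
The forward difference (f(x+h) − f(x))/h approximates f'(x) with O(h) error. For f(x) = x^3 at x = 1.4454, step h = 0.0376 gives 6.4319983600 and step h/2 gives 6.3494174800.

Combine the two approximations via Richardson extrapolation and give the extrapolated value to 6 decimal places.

Method order is 1; weight 2^1 = 2.
Numerator 2*A(h/2) − A(h) = 2*6.3494174800 − 6.4319983600 = 6.2668366000
Denominator 2 − 1 = 1.
R = 6.2668366000/1 = 6.2668366000
Correction |R − A(h/2)| = 8.258e-02; gap |A(h/2) − A(h)| = 8.258e-02.

6.266837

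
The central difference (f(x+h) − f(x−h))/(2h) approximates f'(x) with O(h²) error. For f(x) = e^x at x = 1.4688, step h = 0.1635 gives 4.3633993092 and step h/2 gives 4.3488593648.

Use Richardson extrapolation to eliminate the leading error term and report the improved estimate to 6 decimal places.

Method order is 2; weight 2^2 = 4.
4*4.3488593648 = 17.3954374592; 17.3954374592 − 4.3633993092 = 13.0320381500
Denominator 4 − 1 = 3.
So the Richardson estimate is 4.3440127167.
Gap between inputs: 1.454e-02; correction applied: −0.0048466481.

4.344013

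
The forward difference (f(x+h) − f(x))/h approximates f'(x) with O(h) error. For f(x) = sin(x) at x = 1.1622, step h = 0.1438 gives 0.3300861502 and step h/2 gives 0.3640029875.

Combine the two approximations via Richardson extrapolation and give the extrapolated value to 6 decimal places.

0.397920

r = 1, so 2^r = 2.
2^1·A(h/2) = 0.7280059750; minus A(h) gives 0.3979198248.
Denominator 2 − 1 = 1.
Result: 0.3979198248
Gap between inputs: 3.392e-02; correction applied: +0.0339168373.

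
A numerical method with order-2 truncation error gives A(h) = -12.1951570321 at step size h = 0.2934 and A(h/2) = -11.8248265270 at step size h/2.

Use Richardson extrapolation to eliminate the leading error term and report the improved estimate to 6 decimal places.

-11.701383

The method has order 2: 2^2 = 4.
A(h/2) − A(h) = -11.8248265270 − (-12.1951570321) = 0.3703305051
Divide by 2^2 − 1 = 3: 0.3703305051/3 = 0.1234435017
R = A(h/2) + (A(h/2) − A(h))/3 = -11.8248265270 + 0.1234435017 = -11.7013830253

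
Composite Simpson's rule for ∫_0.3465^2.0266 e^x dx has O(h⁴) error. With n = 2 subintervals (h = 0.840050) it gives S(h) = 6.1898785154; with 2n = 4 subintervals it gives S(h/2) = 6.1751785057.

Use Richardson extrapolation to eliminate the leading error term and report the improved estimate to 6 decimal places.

6.174199

Method order is 4; weight 2^4 = 16.
2^4 × A(h/2) = 98.8028560912; minus A(h) gives 92.6129775758.
Divide by 2^4 − 1 = 15.
Result: 6.1741985051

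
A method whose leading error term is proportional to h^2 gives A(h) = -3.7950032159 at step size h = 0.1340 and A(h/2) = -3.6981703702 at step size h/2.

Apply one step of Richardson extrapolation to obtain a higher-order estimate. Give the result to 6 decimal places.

Leading term ∝ h^2; use weight 4 = 2^2.
4·(-3.6981703702) − (-3.7950032159) = -10.9976782649
Denominator 4 − 1 = 3.
R = (-10.9976782649)/3 = -3.6658927550

-3.665893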